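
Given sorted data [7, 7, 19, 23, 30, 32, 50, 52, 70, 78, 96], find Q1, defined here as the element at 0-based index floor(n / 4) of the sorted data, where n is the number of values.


The list has n = 11 elements.
Q1 index = floor(11 / 4) = floor(2.75) = 2
Counting from index 0 in the sorted data, the element at index 2 is 19.
Final answer: 19


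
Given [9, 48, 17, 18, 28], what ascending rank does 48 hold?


Sort ascending: [9, 17, 18, 28, 48]
Find 48 in the sorted list.
48 is at position 5 (1-indexed).
Final answer: 5


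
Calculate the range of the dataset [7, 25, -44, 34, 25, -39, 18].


Maximum value: 34
Minimum value: -44
Range = 34 - (-44) = 78
Final answer: 78


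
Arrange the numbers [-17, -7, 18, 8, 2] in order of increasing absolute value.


Compute absolute values:
  |-17| = 17
  |-7| = 7
  |18| = 18
  |8| = 8
  |2| = 2
Absolute values in increasing order: 2 < 7 < 8 < 17 < 18
Listing the original numbers in that order gives the answer.
Final answer: [2, -7, 8, -17, 18]


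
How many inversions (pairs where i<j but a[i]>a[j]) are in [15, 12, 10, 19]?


For each element, count the later elements that are smaller than it:
  15 (index 0): smaller elements after it = [12, 10] -> 2
  12 (index 1): smaller elements after it = [10] -> 1
  10 (index 2): smaller elements after it = [] -> 0
Total inversions = 2 + 1 + 0 = 3
Final answer: 3


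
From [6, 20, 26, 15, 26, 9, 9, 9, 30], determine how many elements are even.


Check each element:
  6 is even
  20 is even
  26 is even
  15 is odd
  26 is even
  9 is odd
  9 is odd
  9 is odd
  30 is even
Evens: [6, 20, 26, 26, 30]
Count of evens = 5
Final answer: 5


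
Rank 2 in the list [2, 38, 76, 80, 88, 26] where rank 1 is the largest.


Sort descending: [88, 80, 76, 38, 26, 2]
Find 2 in the sorted list.
2 is at position 6.
Final answer: 6


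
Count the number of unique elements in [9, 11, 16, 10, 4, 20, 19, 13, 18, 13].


List all unique values:
Distinct values: [4, 9, 10, 11, 13, 16, 18, 19, 20]
Count = 9
Final answer: 9


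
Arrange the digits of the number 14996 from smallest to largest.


The number 14996 has digits: 1, 4, 9, 9, 6
Sorted: 1, 4, 6, 9, 9
Joining the sorted digits gives the result.
Final answer: 14699


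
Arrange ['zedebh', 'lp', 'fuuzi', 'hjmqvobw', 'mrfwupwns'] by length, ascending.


Compute lengths:
  'zedebh' has length 6
  'lp' has length 2
  'fuuzi' has length 5
  'hjmqvobw' has length 8
  'mrfwupwns' has length 9
Lengths in increasing order: 2 < 5 < 6 < 8 < 9
Listing the words in that order gives the answer.
Final answer: ['lp', 'fuuzi', 'zedebh', 'hjmqvobw', 'mrfwupwns']


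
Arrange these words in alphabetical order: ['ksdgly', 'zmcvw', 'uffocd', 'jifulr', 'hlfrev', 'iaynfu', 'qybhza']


Compare strings character by character (the first differing letter decides):
  'hlfrev' < 'iaynfu' since 'h' < 'i' at position 1
  'iaynfu' < 'jifulr' since 'i' < 'j' at position 1
  'jifulr' < 'ksdgly' since 'j' < 'k' at position 1
  'ksdgly' < 'qybhza' since 'k' < 'q' at position 1
  'qybhza' < 'uffocd' since 'q' < 'u' at position 1
  'uffocd' < 'zmcvw' since 'u' < 'z' at position 1
Chaining these comparisons gives the alphabetical order.
Final answer: ['hlfrev', 'iaynfu', 'jifulr', 'ksdgly', 'qybhza', 'uffocd', 'zmcvw']


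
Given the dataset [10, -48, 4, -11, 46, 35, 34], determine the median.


First, sort the list: [-48, -11, 4, 10, 34, 35, 46]
The list has 7 elements (odd count).
The middle index is 3 (0-based), and the element there is 10.
Final answer: 10


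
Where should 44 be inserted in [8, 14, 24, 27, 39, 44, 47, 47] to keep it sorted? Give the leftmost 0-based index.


List is sorted: [8, 14, 24, 27, 39, 44, 47, 47]
We need the leftmost position where 44 can be inserted, i.e. the first index whose element is >= 44 (or the end of the list if none is).
Binary search with low=0, high=8 (0-based indices):
  low=0, high=8, mid=4: a[4]=39 < 44, so low = 5
  low=5, high=8, mid=6: a[6]=47 >= 44, so high = 6
  low=5, high=6, mid=5: a[5]=44 >= 44, so high = 5
Now low = high = 5, so the insertion index is 5.
Final answer: 5


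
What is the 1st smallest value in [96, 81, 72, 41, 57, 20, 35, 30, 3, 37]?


Sort ascending: [3, 20, 30, 35, 37, 41, 57, 72, 81, 96]
The 1st element (1-indexed) is at index 0.
Value = 3
Final answer: 3


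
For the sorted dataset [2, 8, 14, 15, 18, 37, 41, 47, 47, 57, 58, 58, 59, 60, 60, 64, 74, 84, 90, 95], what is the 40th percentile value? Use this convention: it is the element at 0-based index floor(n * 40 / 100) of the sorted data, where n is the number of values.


The dataset has n = 20 elements.
Index = floor(20 * 40 / 100) = floor(800 / 100) = floor(8) = 8
Counting from index 0 in the sorted data, the element at index 8 is 47.
Final answer: 47


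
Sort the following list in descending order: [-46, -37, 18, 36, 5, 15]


Original list: [-46, -37, 18, 36, 5, 15]
Repeatedly take the largest remaining element:
  Remaining [-46, -37, 18, 36, 5, 15] -> largest is 36
  Remaining [-46, -37, 18, 5, 15] -> largest is 18
  Remaining [-46, -37, 5, 15] -> largest is 15
  Remaining [-46, -37, 5] -> largest is 5
  Remaining [-46, -37] -> largest is -37
  Remaining [-46] -> largest is -46
Collecting the picks in order gives the descending list.
Final answer: [36, 18, 15, 5, -37, -46]


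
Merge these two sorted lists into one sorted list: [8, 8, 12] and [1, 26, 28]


List A: [8, 8, 12]
List B: [1, 26, 28]
Repeatedly compare the front elements and take the smaller:
  8 vs 1 -> take 1
  8 vs 26 -> take 8
  8 vs 26 -> take 8
  12 vs 26 -> take 12
  A is exhausted; append the rest of B: [26, 28]
Final answer: [1, 8, 8, 12, 26, 28]


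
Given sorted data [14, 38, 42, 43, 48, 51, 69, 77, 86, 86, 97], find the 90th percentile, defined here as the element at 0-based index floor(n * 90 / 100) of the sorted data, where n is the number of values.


The dataset has n = 11 elements.
Index = floor(11 * 90 / 100) = floor(990 / 100) = floor(9.9) = 9
Counting from index 0 in the sorted data, the element at index 9 is 86.
Final answer: 86


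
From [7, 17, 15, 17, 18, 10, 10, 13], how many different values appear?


List all unique values:
Distinct values: [7, 10, 13, 15, 17, 18]
Count = 6
Final answer: 6


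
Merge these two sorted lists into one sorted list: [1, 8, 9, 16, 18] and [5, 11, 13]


List A: [1, 8, 9, 16, 18]
List B: [5, 11, 13]
Repeatedly compare the front elements and take the smaller:
  1 vs 5 -> take 1
  8 vs 5 -> take 5
  8 vs 11 -> take 8
  9 vs 11 -> take 9
  16 vs 11 -> take 11
  16 vs 13 -> take 13
  B is exhausted; append the rest of A: [16, 18]
Final answer: [1, 5, 8, 9, 11, 13, 16, 18]


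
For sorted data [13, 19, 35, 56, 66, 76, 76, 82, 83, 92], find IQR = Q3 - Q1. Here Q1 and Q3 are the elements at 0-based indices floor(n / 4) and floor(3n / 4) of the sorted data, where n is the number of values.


The data has n = 10 elements.
Q1 index = floor(10 / 4) = floor(2.5) = 2; Q3 index = floor(3 * 10 / 4) = floor(7.5) = 7
Q1 = element at index 2 = 35
Q3 = element at index 7 = 82
IQR = 82 - 35 = 47
Final answer: 47


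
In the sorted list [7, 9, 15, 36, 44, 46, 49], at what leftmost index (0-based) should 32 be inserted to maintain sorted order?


List is sorted: [7, 9, 15, 36, 44, 46, 49]
We need the leftmost position where 32 can be inserted, i.e. the first index whose element is >= 32 (or the end of the list if none is).
Binary search with low=0, high=7 (0-based indices):
  low=0, high=7, mid=3: a[3]=36 >= 32, so high = 3
  low=0, high=3, mid=1: a[1]=9 < 32, so low = 2
  low=2, high=3, mid=2: a[2]=15 < 32, so low = 3
Now low = high = 3, so the insertion index is 3.
Final answer: 3


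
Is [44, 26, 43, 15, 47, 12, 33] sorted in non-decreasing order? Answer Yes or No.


Check consecutive pairs:
  44 <= 26? False
  26 <= 43? True
  43 <= 15? False
  15 <= 47? True
  47 <= 12? False
  12 <= 33? True
3 consecutive pair(s) are out of order, so the list is not sorted.
Final answer: No


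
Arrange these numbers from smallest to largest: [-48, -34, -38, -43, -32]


Original list: [-48, -34, -38, -43, -32]
Repeatedly take the smallest remaining element:
  Remaining [-48, -34, -38, -43, -32] -> smallest is -48
  Remaining [-34, -38, -43, -32] -> smallest is -43
  Remaining [-34, -38, -32] -> smallest is -38
  Remaining [-34, -32] -> smallest is -34
  Remaining [-32] -> smallest is -32
Collecting the picks in order gives the sorted list.
Final answer: [-48, -43, -38, -34, -32]


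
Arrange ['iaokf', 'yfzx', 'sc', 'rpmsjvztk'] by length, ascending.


Compute lengths:
  'iaokf' has length 5
  'yfzx' has length 4
  'sc' has length 2
  'rpmsjvztk' has length 9
Lengths in increasing order: 2 < 4 < 5 < 9
Listing the words in that order gives the answer.
Final answer: ['sc', 'yfzx', 'iaokf', 'rpmsjvztk']


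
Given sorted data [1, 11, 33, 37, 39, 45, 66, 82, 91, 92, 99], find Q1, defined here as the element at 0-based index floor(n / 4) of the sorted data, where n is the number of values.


The list has n = 11 elements.
Q1 index = floor(11 / 4) = floor(2.75) = 2
Counting from index 0 in the sorted data, the element at index 2 is 33.
Final answer: 33


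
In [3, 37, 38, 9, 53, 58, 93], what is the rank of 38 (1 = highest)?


Sort descending: [93, 58, 53, 38, 37, 9, 3]
Find 38 in the sorted list.
38 is at position 4.
Final answer: 4


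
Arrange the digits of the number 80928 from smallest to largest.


The number 80928 has digits: 8, 0, 9, 2, 8
Sorted: 0, 2, 8, 8, 9
Joining the sorted digits gives the result.
Final answer: 02889


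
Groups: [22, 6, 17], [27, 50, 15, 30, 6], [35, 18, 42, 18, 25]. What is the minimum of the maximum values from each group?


Find max of each group:
  Group 1: [22, 6, 17] -> max = 22
  Group 2: [27, 50, 15, 30, 6] -> max = 50
  Group 3: [35, 18, 42, 18, 25] -> max = 42
Maxes: [22, 50, 42]
Minimum of maxes = 22
Final answer: 22


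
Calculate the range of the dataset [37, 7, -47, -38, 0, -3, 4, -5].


Maximum value: 37
Minimum value: -47
Range = 37 - (-47) = 84
Final answer: 84


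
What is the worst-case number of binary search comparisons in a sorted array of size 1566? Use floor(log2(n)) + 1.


Binary search halves the search space each step.
Maximum comparisons = floor(log2(1566)) + 1
log2(1566) = 10.6129
floor(log2(1566)) = 10, so 10 + 1 = 11
Final answer: 11


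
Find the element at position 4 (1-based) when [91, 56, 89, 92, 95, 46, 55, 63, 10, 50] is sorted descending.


Sort descending: [95, 92, 91, 89, 63, 56, 55, 50, 46, 10]
The 4th element (1-indexed) is at index 3.
Value = 89
Final answer: 89


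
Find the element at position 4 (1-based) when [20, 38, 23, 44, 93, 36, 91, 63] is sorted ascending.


Sort ascending: [20, 23, 36, 38, 44, 63, 91, 93]
The 4th element (1-indexed) is at index 3.
Value = 38
Final answer: 38


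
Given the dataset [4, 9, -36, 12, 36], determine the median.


First, sort the list: [-36, 4, 9, 12, 36]
The list has 5 elements (odd count).
The middle index is 2 (0-based), and the element there is 9.
Final answer: 9


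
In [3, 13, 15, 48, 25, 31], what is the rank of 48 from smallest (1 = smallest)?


Sort ascending: [3, 13, 15, 25, 31, 48]
Find 48 in the sorted list.
48 is at position 6 (1-indexed).
Final answer: 6


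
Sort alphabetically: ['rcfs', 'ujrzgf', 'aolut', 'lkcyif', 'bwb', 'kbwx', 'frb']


Compare strings character by character (the first differing letter decides):
  'aolut' < 'bwb' since 'a' < 'b' at position 1
  'bwb' < 'frb' since 'b' < 'f' at position 1
  'frb' < 'kbwx' since 'f' < 'k' at position 1
  'kbwx' < 'lkcyif' since 'k' < 'l' at position 1
  'lkcyif' < 'rcfs' since 'l' < 'r' at position 1
  'rcfs' < 'ujrzgf' since 'r' < 'u' at position 1
Chaining these comparisons gives the alphabetical order.
Final answer: ['aolut', 'bwb', 'frb', 'kbwx', 'lkcyif', 'rcfs', 'ujrzgf']


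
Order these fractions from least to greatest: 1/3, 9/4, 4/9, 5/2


Convert to decimal for comparison:
  1/3 = 0.3333
  9/4 = 2.25
  4/9 = 0.4444
  5/2 = 2.5
Decimals in increasing order: 0.3333 < 0.4444 < 2.25 < 2.5
Writing each back as its fraction gives the sorted order.
Final answer: 1/3, 4/9, 9/4, 5/2


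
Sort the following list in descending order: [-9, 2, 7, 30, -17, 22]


Original list: [-9, 2, 7, 30, -17, 22]
Repeatedly take the largest remaining element:
  Remaining [-9, 2, 7, 30, -17, 22] -> largest is 30
  Remaining [-9, 2, 7, -17, 22] -> largest is 22
  Remaining [-9, 2, 7, -17] -> largest is 7
  Remaining [-9, 2, -17] -> largest is 2
  Remaining [-9, -17] -> largest is -9
  Remaining [-17] -> largest is -17
Collecting the picks in order gives the descending list.
Final answer: [30, 22, 7, 2, -9, -17]


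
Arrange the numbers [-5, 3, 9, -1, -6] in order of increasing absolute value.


Compute absolute values:
  |-5| = 5
  |3| = 3
  |9| = 9
  |-1| = 1
  |-6| = 6
Absolute values in increasing order: 1 < 3 < 5 < 6 < 9
Listing the original numbers in that order gives the answer.
Final answer: [-1, 3, -5, -6, 9]


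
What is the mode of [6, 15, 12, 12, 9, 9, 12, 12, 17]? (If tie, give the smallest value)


Count the frequency of each value:
  6 appears 1 time(s)
  9 appears 2 time(s)
  12 appears 4 time(s)
  15 appears 1 time(s)
  17 appears 1 time(s)
Maximum frequency is 4.
Only 12 reaches that frequency, so it is the mode.
Final answer: 12


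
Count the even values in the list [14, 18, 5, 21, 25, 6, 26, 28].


Check each element:
  14 is even
  18 is even
  5 is odd
  21 is odd
  25 is odd
  6 is even
  26 is even
  28 is even
Evens: [14, 18, 6, 26, 28]
Count of evens = 5
Final answer: 5


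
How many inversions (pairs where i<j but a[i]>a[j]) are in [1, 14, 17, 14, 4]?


For each element, count the later elements that are smaller than it:
  1 (index 0): smaller elements after it = [] -> 0
  14 (index 1): smaller elements after it = [4] -> 1
  17 (index 2): smaller elements after it = [14, 4] -> 2
  14 (index 3): smaller elements after it = [4] -> 1
Total inversions = 0 + 1 + 2 + 1 = 4
Final answer: 4


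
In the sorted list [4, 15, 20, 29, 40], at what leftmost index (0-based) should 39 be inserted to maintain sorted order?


List is sorted: [4, 15, 20, 29, 40]
We need the leftmost position where 39 can be inserted, i.e. the first index whose element is >= 39 (or the end of the list if none is).
Binary search with low=0, high=5 (0-based indices):
  low=0, high=5, mid=2: a[2]=20 < 39, so low = 3
  low=3, high=5, mid=4: a[4]=40 >= 39, so high = 4
  low=3, high=4, mid=3: a[3]=29 < 39, so low = 4
Now low = high = 4, so the insertion index is 4.
Final answer: 4


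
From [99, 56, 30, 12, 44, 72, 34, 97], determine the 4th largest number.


Sort descending: [99, 97, 72, 56, 44, 34, 30, 12]
The 4th element (1-indexed) is at index 3.
Value = 56
Final answer: 56


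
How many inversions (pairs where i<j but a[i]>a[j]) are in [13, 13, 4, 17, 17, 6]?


For each element, count the later elements that are smaller than it:
  13 (index 0): smaller elements after it = [4, 6] -> 2
  13 (index 1): smaller elements after it = [4, 6] -> 2
  4 (index 2): smaller elements after it = [] -> 0
  17 (index 3): smaller elements after it = [6] -> 1
  17 (index 4): smaller elements after it = [6] -> 1
Total inversions = 2 + 2 + 0 + 1 + 1 = 6
Final answer: 6


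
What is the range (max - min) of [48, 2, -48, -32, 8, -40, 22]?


Maximum value: 48
Minimum value: -48
Range = 48 - (-48) = 96
Final answer: 96


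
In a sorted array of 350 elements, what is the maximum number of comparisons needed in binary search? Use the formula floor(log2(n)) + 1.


Binary search halves the search space each step.
Maximum comparisons = floor(log2(350)) + 1
log2(350) = 8.4512
floor(log2(350)) = 8, so 8 + 1 = 9
Final answer: 9


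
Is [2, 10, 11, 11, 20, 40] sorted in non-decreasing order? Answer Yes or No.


Check consecutive pairs:
  2 <= 10? True
  10 <= 11? True
  11 <= 11? True
  11 <= 20? True
  20 <= 40? True
Every consecutive pair is in order, so the list is non-decreasing.
Final answer: Yes


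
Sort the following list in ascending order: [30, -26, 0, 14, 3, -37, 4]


Original list: [30, -26, 0, 14, 3, -37, 4]
Repeatedly take the smallest remaining element:
  Remaining [30, -26, 0, 14, 3, -37, 4] -> smallest is -37
  Remaining [30, -26, 0, 14, 3, 4] -> smallest is -26
  Remaining [30, 0, 14, 3, 4] -> smallest is 0
  Remaining [30, 14, 3, 4] -> smallest is 3
  Remaining [30, 14, 4] -> smallest is 4
  Remaining [30, 14] -> smallest is 14
  Remaining [30] -> smallest is 30
Collecting the picks in order gives the sorted list.
Final answer: [-37, -26, 0, 3, 4, 14, 30]


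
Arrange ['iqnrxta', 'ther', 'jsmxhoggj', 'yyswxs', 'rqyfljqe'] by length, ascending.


Compute lengths:
  'iqnrxta' has length 7
  'ther' has length 4
  'jsmxhoggj' has length 9
  'yyswxs' has length 6
  'rqyfljqe' has length 8
Lengths in increasing order: 4 < 6 < 7 < 8 < 9
Listing the words in that order gives the answer.
Final answer: ['ther', 'yyswxs', 'iqnrxta', 'rqyfljqe', 'jsmxhoggj']


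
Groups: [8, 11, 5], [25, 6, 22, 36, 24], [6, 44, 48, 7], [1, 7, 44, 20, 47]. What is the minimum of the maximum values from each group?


Find max of each group:
  Group 1: [8, 11, 5] -> max = 11
  Group 2: [25, 6, 22, 36, 24] -> max = 36
  Group 3: [6, 44, 48, 7] -> max = 48
  Group 4: [1, 7, 44, 20, 47] -> max = 47
Maxes: [11, 36, 48, 47]
Minimum of maxes = 11
Final answer: 11


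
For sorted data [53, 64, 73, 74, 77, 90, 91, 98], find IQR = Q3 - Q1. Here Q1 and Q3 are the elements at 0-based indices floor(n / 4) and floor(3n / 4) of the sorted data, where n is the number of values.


The data has n = 8 elements.
Q1 index = floor(8 / 4) = floor(2) = 2; Q3 index = floor(3 * 8 / 4) = floor(6) = 6
Q1 = element at index 2 = 73
Q3 = element at index 6 = 91
IQR = 91 - 73 = 18
Final answer: 18


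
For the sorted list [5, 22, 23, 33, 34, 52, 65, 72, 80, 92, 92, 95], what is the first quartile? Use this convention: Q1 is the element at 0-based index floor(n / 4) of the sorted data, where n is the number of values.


The list has n = 12 elements.
Q1 index = floor(12 / 4) = floor(3) = 3
Counting from index 0 in the sorted data, the element at index 3 is 33.
Final answer: 33


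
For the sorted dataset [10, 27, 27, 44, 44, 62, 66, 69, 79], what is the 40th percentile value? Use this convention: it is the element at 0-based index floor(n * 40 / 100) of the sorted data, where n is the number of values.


The dataset has n = 9 elements.
Index = floor(9 * 40 / 100) = floor(360 / 100) = floor(3.6) = 3
Counting from index 0 in the sorted data, the element at index 3 is 44.
Final answer: 44


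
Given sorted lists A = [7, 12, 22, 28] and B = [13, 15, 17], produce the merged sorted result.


List A: [7, 12, 22, 28]
List B: [13, 15, 17]
Repeatedly compare the front elements and take the smaller:
  7 vs 13 -> take 7
  12 vs 13 -> take 12
  22 vs 13 -> take 13
  22 vs 15 -> take 15
  22 vs 17 -> take 17
  B is exhausted; append the rest of A: [22, 28]
Final answer: [7, 12, 13, 15, 17, 22, 28]


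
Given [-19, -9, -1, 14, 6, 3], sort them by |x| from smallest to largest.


Compute absolute values:
  |-19| = 19
  |-9| = 9
  |-1| = 1
  |14| = 14
  |6| = 6
  |3| = 3
Absolute values in increasing order: 1 < 3 < 6 < 9 < 14 < 19
Listing the original numbers in that order gives the answer.
Final answer: [-1, 3, 6, -9, 14, -19]


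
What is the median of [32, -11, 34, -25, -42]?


First, sort the list: [-42, -25, -11, 32, 34]
The list has 5 elements (odd count).
The middle index is 2 (0-based), and the element there is -11.
Final answer: -11


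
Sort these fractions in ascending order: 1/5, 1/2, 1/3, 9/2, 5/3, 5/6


Convert to decimal for comparison:
  1/5 = 0.2
  1/2 = 0.5
  1/3 = 0.3333
  9/2 = 4.5
  5/3 = 1.6667
  5/6 = 0.8333
Decimals in increasing order: 0.2 < 0.3333 < 0.5 < 0.8333 < 1.6667 < 4.5
Writing each back as its fraction gives the sorted order.
Final answer: 1/5, 1/3, 1/2, 5/6, 5/3, 9/2


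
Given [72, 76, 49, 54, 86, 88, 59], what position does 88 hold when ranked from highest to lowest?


Sort descending: [88, 86, 76, 72, 59, 54, 49]
Find 88 in the sorted list.
88 is at position 1.
Final answer: 1


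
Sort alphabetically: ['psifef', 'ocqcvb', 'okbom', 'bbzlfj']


Compare strings character by character (the first differing letter decides):
  'bbzlfj' < 'ocqcvb' since 'b' < 'o' at position 1
  'ocqcvb' < 'okbom' since 'c' < 'k' at position 2
  'okbom' < 'psifef' since 'o' < 'p' at position 1
Chaining these comparisons gives the alphabetical order.
Final answer: ['bbzlfj', 'ocqcvb', 'okbom', 'psifef']


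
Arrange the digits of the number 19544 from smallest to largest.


The number 19544 has digits: 1, 9, 5, 4, 4
Sorted: 1, 4, 4, 5, 9
Joining the sorted digits gives the result.
Final answer: 14459


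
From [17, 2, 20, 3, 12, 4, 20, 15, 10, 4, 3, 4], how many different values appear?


List all unique values:
Distinct values: [2, 3, 4, 10, 12, 15, 17, 20]
Count = 8
Final answer: 8


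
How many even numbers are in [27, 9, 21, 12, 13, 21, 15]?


Check each element:
  27 is odd
  9 is odd
  21 is odd
  12 is even
  13 is odd
  21 is odd
  15 is odd
Evens: [12]
Count of evens = 1
Final answer: 1


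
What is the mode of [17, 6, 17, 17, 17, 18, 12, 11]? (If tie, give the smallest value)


Count the frequency of each value:
  6 appears 1 time(s)
  11 appears 1 time(s)
  12 appears 1 time(s)
  17 appears 4 time(s)
  18 appears 1 time(s)
Maximum frequency is 4.
Only 17 reaches that frequency, so it is the mode.
Final answer: 17


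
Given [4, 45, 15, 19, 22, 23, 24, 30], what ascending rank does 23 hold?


Sort ascending: [4, 15, 19, 22, 23, 24, 30, 45]
Find 23 in the sorted list.
23 is at position 5 (1-indexed).
Final answer: 5


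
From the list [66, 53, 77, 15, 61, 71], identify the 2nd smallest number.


Sort ascending: [15, 53, 61, 66, 71, 77]
The 2nd element (1-indexed) is at index 1.
Value = 53
Final answer: 53


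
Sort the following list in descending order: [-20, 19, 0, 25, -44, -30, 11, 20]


Original list: [-20, 19, 0, 25, -44, -30, 11, 20]
Repeatedly take the largest remaining element:
  Remaining [-20, 19, 0, 25, -44, -30, 11, 20] -> largest is 25
  Remaining [-20, 19, 0, -44, -30, 11, 20] -> largest is 20
  Remaining [-20, 19, 0, -44, -30, 11] -> largest is 19
  Remaining [-20, 0, -44, -30, 11] -> largest is 11
  Remaining [-20, 0, -44, -30] -> largest is 0
  Remaining [-20, -44, -30] -> largest is -20
  Remaining [-44, -30] -> largest is -30
  Remaining [-44] -> largest is -44
Collecting the picks in order gives the descending list.
Final answer: [25, 20, 19, 11, 0, -20, -30, -44]


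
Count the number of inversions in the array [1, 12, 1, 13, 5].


For each element, count the later elements that are smaller than it:
  1 (index 0): smaller elements after it = [] -> 0
  12 (index 1): smaller elements after it = [1, 5] -> 2
  1 (index 2): smaller elements after it = [] -> 0
  13 (index 3): smaller elements after it = [5] -> 1
Total inversions = 0 + 2 + 0 + 1 = 3
Final answer: 3


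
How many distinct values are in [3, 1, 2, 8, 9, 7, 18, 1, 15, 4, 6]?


List all unique values:
Distinct values: [1, 2, 3, 4, 6, 7, 8, 9, 15, 18]
Count = 10
Final answer: 10


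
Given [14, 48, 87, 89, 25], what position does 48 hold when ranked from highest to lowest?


Sort descending: [89, 87, 48, 25, 14]
Find 48 in the sorted list.
48 is at position 3.
Final answer: 3


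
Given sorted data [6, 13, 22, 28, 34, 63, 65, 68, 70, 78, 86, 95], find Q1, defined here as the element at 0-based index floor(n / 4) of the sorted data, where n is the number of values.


The list has n = 12 elements.
Q1 index = floor(12 / 4) = floor(3) = 3
Counting from index 0 in the sorted data, the element at index 3 is 28.
Final answer: 28


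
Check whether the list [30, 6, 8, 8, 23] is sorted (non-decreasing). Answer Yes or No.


Check consecutive pairs:
  30 <= 6? False
  6 <= 8? True
  8 <= 8? True
  8 <= 23? True
1 consecutive pair(s) are out of order, so the list is not sorted.
Final answer: No


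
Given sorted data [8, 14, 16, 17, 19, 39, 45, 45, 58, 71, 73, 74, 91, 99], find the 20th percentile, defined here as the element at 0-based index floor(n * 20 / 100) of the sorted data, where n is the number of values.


The dataset has n = 14 elements.
Index = floor(14 * 20 / 100) = floor(280 / 100) = floor(2.8) = 2
Counting from index 0 in the sorted data, the element at index 2 is 16.
Final answer: 16


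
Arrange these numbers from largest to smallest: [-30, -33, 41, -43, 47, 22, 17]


Original list: [-30, -33, 41, -43, 47, 22, 17]
Repeatedly take the largest remaining element:
  Remaining [-30, -33, 41, -43, 47, 22, 17] -> largest is 47
  Remaining [-30, -33, 41, -43, 22, 17] -> largest is 41
  Remaining [-30, -33, -43, 22, 17] -> largest is 22
  Remaining [-30, -33, -43, 17] -> largest is 17
  Remaining [-30, -33, -43] -> largest is -30
  Remaining [-33, -43] -> largest is -33
  Remaining [-43] -> largest is -43
Collecting the picks in order gives the descending list.
Final answer: [47, 41, 22, 17, -30, -33, -43]


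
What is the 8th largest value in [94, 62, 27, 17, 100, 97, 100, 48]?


Sort descending: [100, 100, 97, 94, 62, 48, 27, 17]
The 8th element (1-indexed) is at index 7.
Value = 17
Final answer: 17


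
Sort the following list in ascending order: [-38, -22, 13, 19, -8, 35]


Original list: [-38, -22, 13, 19, -8, 35]
Repeatedly take the smallest remaining element:
  Remaining [-38, -22, 13, 19, -8, 35] -> smallest is -38
  Remaining [-22, 13, 19, -8, 35] -> smallest is -22
  Remaining [13, 19, -8, 35] -> smallest is -8
  Remaining [13, 19, 35] -> smallest is 13
  Remaining [19, 35] -> smallest is 19
  Remaining [35] -> smallest is 35
Collecting the picks in order gives the sorted list.
Final answer: [-38, -22, -8, 13, 19, 35]


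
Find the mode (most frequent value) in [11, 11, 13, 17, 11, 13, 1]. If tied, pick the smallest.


Count the frequency of each value:
  1 appears 1 time(s)
  11 appears 3 time(s)
  13 appears 2 time(s)
  17 appears 1 time(s)
Maximum frequency is 3.
Only 11 reaches that frequency, so it is the mode.
Final answer: 11


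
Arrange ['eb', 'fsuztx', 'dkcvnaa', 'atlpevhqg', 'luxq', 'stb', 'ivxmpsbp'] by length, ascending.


Compute lengths:
  'eb' has length 2
  'fsuztx' has length 6
  'dkcvnaa' has length 7
  'atlpevhqg' has length 9
  'luxq' has length 4
  'stb' has length 3
  'ivxmpsbp' has length 8
Lengths in increasing order: 2 < 3 < 4 < 6 < 7 < 8 < 9
Listing the words in that order gives the answer.
Final answer: ['eb', 'stb', 'luxq', 'fsuztx', 'dkcvnaa', 'ivxmpsbp', 'atlpevhqg']


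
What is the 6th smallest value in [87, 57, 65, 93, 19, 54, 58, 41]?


Sort ascending: [19, 41, 54, 57, 58, 65, 87, 93]
The 6th element (1-indexed) is at index 5.
Value = 65
Final answer: 65


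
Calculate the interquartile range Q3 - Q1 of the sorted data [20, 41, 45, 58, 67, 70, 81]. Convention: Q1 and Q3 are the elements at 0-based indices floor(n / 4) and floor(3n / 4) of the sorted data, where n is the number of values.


The data has n = 7 elements.
Q1 index = floor(7 / 4) = floor(1.75) = 1; Q3 index = floor(3 * 7 / 4) = floor(5.25) = 5
Q1 = element at index 1 = 41
Q3 = element at index 5 = 70
IQR = 70 - 41 = 29
Final answer: 29


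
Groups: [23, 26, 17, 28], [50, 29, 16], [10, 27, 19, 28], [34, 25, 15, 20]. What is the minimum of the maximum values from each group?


Find max of each group:
  Group 1: [23, 26, 17, 28] -> max = 28
  Group 2: [50, 29, 16] -> max = 50
  Group 3: [10, 27, 19, 28] -> max = 28
  Group 4: [34, 25, 15, 20] -> max = 34
Maxes: [28, 50, 28, 34]
Minimum of maxes = 28
Final answer: 28


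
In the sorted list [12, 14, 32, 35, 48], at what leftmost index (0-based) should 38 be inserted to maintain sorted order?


List is sorted: [12, 14, 32, 35, 48]
We need the leftmost position where 38 can be inserted, i.e. the first index whose element is >= 38 (or the end of the list if none is).
Binary search with low=0, high=5 (0-based indices):
  low=0, high=5, mid=2: a[2]=32 < 38, so low = 3
  low=3, high=5, mid=4: a[4]=48 >= 38, so high = 4
  low=3, high=4, mid=3: a[3]=35 < 38, so low = 4
Now low = high = 4, so the insertion index is 4.
Final answer: 4


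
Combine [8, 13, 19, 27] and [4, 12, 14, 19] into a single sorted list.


List A: [8, 13, 19, 27]
List B: [4, 12, 14, 19]
Repeatedly compare the front elements and take the smaller:
  8 vs 4 -> take 4
  8 vs 12 -> take 8
  13 vs 12 -> take 12
  13 vs 14 -> take 13
  19 vs 14 -> take 14
  19 vs 19 -> take 19
  27 vs 19 -> take 19
  B is exhausted; append the rest of A: [27]
Final answer: [4, 8, 12, 13, 14, 19, 19, 27]


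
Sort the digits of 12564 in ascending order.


The number 12564 has digits: 1, 2, 5, 6, 4
Sorted: 1, 2, 4, 5, 6
Joining the sorted digits gives the result.
Final answer: 12456


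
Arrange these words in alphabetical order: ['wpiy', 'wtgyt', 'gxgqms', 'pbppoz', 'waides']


Compare strings character by character (the first differing letter decides):
  'gxgqms' < 'pbppoz' since 'g' < 'p' at position 1
  'pbppoz' < 'waides' since 'p' < 'w' at position 1
  'waides' < 'wpiy' since 'a' < 'p' at position 2
  'wpiy' < 'wtgyt' since 'p' < 't' at position 2
Chaining these comparisons gives the alphabetical order.
Final answer: ['gxgqms', 'pbppoz', 'waides', 'wpiy', 'wtgyt']


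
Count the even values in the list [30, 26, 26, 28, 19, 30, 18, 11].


Check each element:
  30 is even
  26 is even
  26 is even
  28 is even
  19 is odd
  30 is even
  18 is even
  11 is odd
Evens: [30, 26, 26, 28, 30, 18]
Count of evens = 6
Final answer: 6


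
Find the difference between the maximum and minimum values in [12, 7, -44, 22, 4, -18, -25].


Maximum value: 22
Minimum value: -44
Range = 22 - (-44) = 66
Final answer: 66


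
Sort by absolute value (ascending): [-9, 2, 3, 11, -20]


Compute absolute values:
  |-9| = 9
  |2| = 2
  |3| = 3
  |11| = 11
  |-20| = 20
Absolute values in increasing order: 2 < 3 < 9 < 11 < 20
Listing the original numbers in that order gives the answer.
Final answer: [2, 3, -9, 11, -20]


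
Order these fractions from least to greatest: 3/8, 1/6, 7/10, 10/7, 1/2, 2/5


Convert to decimal for comparison:
  3/8 = 0.375
  1/6 = 0.1667
  7/10 = 0.7
  10/7 = 1.4286
  1/2 = 0.5
  2/5 = 0.4
Decimals in increasing order: 0.1667 < 0.375 < 0.4 < 0.5 < 0.7 < 1.4286
Writing each back as its fraction gives the sorted order.
Final answer: 1/6, 3/8, 2/5, 1/2, 7/10, 10/7


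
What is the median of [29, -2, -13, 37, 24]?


First, sort the list: [-13, -2, 24, 29, 37]
The list has 5 elements (odd count).
The middle index is 2 (0-based), and the element there is 24.
Final answer: 24


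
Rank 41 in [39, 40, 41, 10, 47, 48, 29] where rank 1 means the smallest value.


Sort ascending: [10, 29, 39, 40, 41, 47, 48]
Find 41 in the sorted list.
41 is at position 5 (1-indexed).
Final answer: 5


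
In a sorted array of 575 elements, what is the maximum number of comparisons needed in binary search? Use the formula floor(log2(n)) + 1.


Binary search halves the search space each step.
Maximum comparisons = floor(log2(575)) + 1
log2(575) = 9.1674
floor(log2(575)) = 9, so 9 + 1 = 10
Final answer: 10


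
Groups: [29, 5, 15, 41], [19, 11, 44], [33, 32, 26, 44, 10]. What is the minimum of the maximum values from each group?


Find max of each group:
  Group 1: [29, 5, 15, 41] -> max = 41
  Group 2: [19, 11, 44] -> max = 44
  Group 3: [33, 32, 26, 44, 10] -> max = 44
Maxes: [41, 44, 44]
Minimum of maxes = 41
Final answer: 41


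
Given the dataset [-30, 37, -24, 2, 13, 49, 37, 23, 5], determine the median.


First, sort the list: [-30, -24, 2, 5, 13, 23, 37, 37, 49]
The list has 9 elements (odd count).
The middle index is 4 (0-based), and the element there is 13.
Final answer: 13


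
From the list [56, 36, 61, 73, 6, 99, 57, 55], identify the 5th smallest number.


Sort ascending: [6, 36, 55, 56, 57, 61, 73, 99]
The 5th element (1-indexed) is at index 4.
Value = 57
Final answer: 57


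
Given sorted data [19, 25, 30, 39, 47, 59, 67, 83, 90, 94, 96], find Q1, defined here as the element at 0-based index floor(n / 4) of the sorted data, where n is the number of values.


The list has n = 11 elements.
Q1 index = floor(11 / 4) = floor(2.75) = 2
Counting from index 0 in the sorted data, the element at index 2 is 30.
Final answer: 30


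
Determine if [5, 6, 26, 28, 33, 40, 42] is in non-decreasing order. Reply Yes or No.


Check consecutive pairs:
  5 <= 6? True
  6 <= 26? True
  26 <= 28? True
  28 <= 33? True
  33 <= 40? True
  40 <= 42? True
Every consecutive pair is in order, so the list is non-decreasing.
Final answer: Yes


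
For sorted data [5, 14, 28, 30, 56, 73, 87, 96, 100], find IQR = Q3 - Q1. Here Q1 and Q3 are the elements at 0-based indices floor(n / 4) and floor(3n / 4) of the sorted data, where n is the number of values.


The data has n = 9 elements.
Q1 index = floor(9 / 4) = floor(2.25) = 2; Q3 index = floor(3 * 9 / 4) = floor(6.75) = 6
Q1 = element at index 2 = 28
Q3 = element at index 6 = 87
IQR = 87 - 28 = 59
Final answer: 59


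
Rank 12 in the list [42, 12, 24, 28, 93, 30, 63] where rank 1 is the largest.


Sort descending: [93, 63, 42, 30, 28, 24, 12]
Find 12 in the sorted list.
12 is at position 7.
Final answer: 7


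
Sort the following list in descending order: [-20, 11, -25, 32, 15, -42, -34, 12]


Original list: [-20, 11, -25, 32, 15, -42, -34, 12]
Repeatedly take the largest remaining element:
  Remaining [-20, 11, -25, 32, 15, -42, -34, 12] -> largest is 32
  Remaining [-20, 11, -25, 15, -42, -34, 12] -> largest is 15
  Remaining [-20, 11, -25, -42, -34, 12] -> largest is 12
  Remaining [-20, 11, -25, -42, -34] -> largest is 11
  Remaining [-20, -25, -42, -34] -> largest is -20
  Remaining [-25, -42, -34] -> largest is -25
  Remaining [-42, -34] -> largest is -34
  Remaining [-42] -> largest is -42
Collecting the picks in order gives the descending list.
Final answer: [32, 15, 12, 11, -20, -25, -34, -42]


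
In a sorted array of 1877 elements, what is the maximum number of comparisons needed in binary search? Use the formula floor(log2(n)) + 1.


Binary search halves the search space each step.
Maximum comparisons = floor(log2(1877)) + 1
log2(1877) = 10.8742
floor(log2(1877)) = 10, so 10 + 1 = 11
Final answer: 11


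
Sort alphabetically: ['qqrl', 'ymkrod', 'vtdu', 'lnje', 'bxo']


Compare strings character by character (the first differing letter decides):
  'bxo' < 'lnje' since 'b' < 'l' at position 1
  'lnje' < 'qqrl' since 'l' < 'q' at position 1
  'qqrl' < 'vtdu' since 'q' < 'v' at position 1
  'vtdu' < 'ymkrod' since 'v' < 'y' at position 1
Chaining these comparisons gives the alphabetical order.
Final answer: ['bxo', 'lnje', 'qqrl', 'vtdu', 'ymkrod']


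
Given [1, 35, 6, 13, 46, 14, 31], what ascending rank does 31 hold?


Sort ascending: [1, 6, 13, 14, 31, 35, 46]
Find 31 in the sorted list.
31 is at position 5 (1-indexed).
Final answer: 5


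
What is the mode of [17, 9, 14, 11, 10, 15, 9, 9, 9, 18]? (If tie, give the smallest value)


Count the frequency of each value:
  9 appears 4 time(s)
  10 appears 1 time(s)
  11 appears 1 time(s)
  14 appears 1 time(s)
  15 appears 1 time(s)
  17 appears 1 time(s)
  18 appears 1 time(s)
Maximum frequency is 4.
Only 9 reaches that frequency, so it is the mode.
Final answer: 9


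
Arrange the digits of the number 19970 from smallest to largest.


The number 19970 has digits: 1, 9, 9, 7, 0
Sorted: 0, 1, 7, 9, 9
Joining the sorted digits gives the result.
Final answer: 01799


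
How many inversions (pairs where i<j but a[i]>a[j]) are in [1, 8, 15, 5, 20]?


For each element, count the later elements that are smaller than it:
  1 (index 0): smaller elements after it = [] -> 0
  8 (index 1): smaller elements after it = [5] -> 1
  15 (index 2): smaller elements after it = [5] -> 1
  5 (index 3): smaller elements after it = [] -> 0
Total inversions = 0 + 1 + 1 + 0 = 2
Final answer: 2


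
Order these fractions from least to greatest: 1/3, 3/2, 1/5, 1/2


Convert to decimal for comparison:
  1/3 = 0.3333
  3/2 = 1.5
  1/5 = 0.2
  1/2 = 0.5
Decimals in increasing order: 0.2 < 0.3333 < 0.5 < 1.5
Writing each back as its fraction gives the sorted order.
Final answer: 1/5, 1/3, 1/2, 3/2


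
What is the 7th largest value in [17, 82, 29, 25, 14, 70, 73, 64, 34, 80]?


Sort descending: [82, 80, 73, 70, 64, 34, 29, 25, 17, 14]
The 7th element (1-indexed) is at index 6.
Value = 29
Final answer: 29


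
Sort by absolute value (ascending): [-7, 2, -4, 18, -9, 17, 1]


Compute absolute values:
  |-7| = 7
  |2| = 2
  |-4| = 4
  |18| = 18
  |-9| = 9
  |17| = 17
  |1| = 1
Absolute values in increasing order: 1 < 2 < 4 < 7 < 9 < 17 < 18
Listing the original numbers in that order gives the answer.
Final answer: [1, 2, -4, -7, -9, 17, 18]


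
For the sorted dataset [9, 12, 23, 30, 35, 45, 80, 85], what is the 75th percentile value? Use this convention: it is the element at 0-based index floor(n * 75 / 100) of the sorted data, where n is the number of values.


The dataset has n = 8 elements.
Index = floor(8 * 75 / 100) = floor(600 / 100) = floor(6) = 6
Counting from index 0 in the sorted data, the element at index 6 is 80.
Final answer: 80


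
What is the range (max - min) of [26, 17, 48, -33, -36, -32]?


Maximum value: 48
Minimum value: -36
Range = 48 - (-36) = 84
Final answer: 84


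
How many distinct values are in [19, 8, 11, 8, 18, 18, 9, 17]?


List all unique values:
Distinct values: [8, 9, 11, 17, 18, 19]
Count = 6
Final answer: 6


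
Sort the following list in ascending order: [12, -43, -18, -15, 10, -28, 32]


Original list: [12, -43, -18, -15, 10, -28, 32]
Repeatedly take the smallest remaining element:
  Remaining [12, -43, -18, -15, 10, -28, 32] -> smallest is -43
  Remaining [12, -18, -15, 10, -28, 32] -> smallest is -28
  Remaining [12, -18, -15, 10, 32] -> smallest is -18
  Remaining [12, -15, 10, 32] -> smallest is -15
  Remaining [12, 10, 32] -> smallest is 10
  Remaining [12, 32] -> smallest is 12
  Remaining [32] -> smallest is 32
Collecting the picks in order gives the sorted list.
Final answer: [-43, -28, -18, -15, 10, 12, 32]


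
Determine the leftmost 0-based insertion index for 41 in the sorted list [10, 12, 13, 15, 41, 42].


List is sorted: [10, 12, 13, 15, 41, 42]
We need the leftmost position where 41 can be inserted, i.e. the first index whose element is >= 41 (or the end of the list if none is).
Binary search with low=0, high=6 (0-based indices):
  low=0, high=6, mid=3: a[3]=15 < 41, so low = 4
  low=4, high=6, mid=5: a[5]=42 >= 41, so high = 5
  low=4, high=5, mid=4: a[4]=41 >= 41, so high = 4
Now low = high = 4, so the insertion index is 4.
Final answer: 4


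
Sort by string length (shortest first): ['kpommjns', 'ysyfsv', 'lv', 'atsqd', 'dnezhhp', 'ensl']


Compute lengths:
  'kpommjns' has length 8
  'ysyfsv' has length 6
  'lv' has length 2
  'atsqd' has length 5
  'dnezhhp' has length 7
  'ensl' has length 4
Lengths in increasing order: 2 < 4 < 5 < 6 < 7 < 8
Listing the words in that order gives the answer.
Final answer: ['lv', 'ensl', 'atsqd', 'ysyfsv', 'dnezhhp', 'kpommjns']


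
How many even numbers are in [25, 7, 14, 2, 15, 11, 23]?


Check each element:
  25 is odd
  7 is odd
  14 is even
  2 is even
  15 is odd
  11 is odd
  23 is odd
Evens: [14, 2]
Count of evens = 2
Final answer: 2


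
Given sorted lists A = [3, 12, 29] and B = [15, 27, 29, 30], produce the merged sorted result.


List A: [3, 12, 29]
List B: [15, 27, 29, 30]
Repeatedly compare the front elements and take the smaller:
  3 vs 15 -> take 3
  12 vs 15 -> take 12
  29 vs 15 -> take 15
  29 vs 27 -> take 27
  29 vs 29 -> take 29
  A is exhausted; append the rest of B: [29, 30]
Final answer: [3, 12, 15, 27, 29, 29, 30]
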